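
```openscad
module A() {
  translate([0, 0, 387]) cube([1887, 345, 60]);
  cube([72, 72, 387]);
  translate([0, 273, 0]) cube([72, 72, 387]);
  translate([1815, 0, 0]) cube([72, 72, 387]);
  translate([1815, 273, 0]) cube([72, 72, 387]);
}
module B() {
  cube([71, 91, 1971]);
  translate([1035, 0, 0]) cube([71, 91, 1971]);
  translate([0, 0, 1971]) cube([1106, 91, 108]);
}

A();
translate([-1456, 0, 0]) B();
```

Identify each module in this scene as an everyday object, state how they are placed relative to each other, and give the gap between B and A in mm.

A is a bench. B is a door frame. The door frame is on the floor beside the bench on its −x side. The gap between the door frame and the bench is 350 mm.

The door frame's nearest face is 350 mm from the bench's −x face.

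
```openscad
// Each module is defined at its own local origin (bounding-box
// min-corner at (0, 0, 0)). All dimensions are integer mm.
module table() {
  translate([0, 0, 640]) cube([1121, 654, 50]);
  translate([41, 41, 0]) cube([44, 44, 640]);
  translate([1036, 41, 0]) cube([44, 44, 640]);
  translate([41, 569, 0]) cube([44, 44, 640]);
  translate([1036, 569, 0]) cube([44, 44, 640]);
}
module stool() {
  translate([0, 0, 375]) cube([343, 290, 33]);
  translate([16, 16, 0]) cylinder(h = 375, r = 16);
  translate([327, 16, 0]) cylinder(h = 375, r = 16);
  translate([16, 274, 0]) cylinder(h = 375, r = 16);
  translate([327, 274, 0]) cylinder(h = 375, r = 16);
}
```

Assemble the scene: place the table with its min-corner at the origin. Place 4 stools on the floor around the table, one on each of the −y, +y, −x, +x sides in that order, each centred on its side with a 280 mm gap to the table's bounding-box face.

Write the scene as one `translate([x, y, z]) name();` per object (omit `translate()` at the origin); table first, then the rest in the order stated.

table();
translate([389, -570, 0]) stool();
translate([389, 934, 0]) stool();
translate([-623, 182, 0]) stool();
translate([1401, 182, 0]) stool();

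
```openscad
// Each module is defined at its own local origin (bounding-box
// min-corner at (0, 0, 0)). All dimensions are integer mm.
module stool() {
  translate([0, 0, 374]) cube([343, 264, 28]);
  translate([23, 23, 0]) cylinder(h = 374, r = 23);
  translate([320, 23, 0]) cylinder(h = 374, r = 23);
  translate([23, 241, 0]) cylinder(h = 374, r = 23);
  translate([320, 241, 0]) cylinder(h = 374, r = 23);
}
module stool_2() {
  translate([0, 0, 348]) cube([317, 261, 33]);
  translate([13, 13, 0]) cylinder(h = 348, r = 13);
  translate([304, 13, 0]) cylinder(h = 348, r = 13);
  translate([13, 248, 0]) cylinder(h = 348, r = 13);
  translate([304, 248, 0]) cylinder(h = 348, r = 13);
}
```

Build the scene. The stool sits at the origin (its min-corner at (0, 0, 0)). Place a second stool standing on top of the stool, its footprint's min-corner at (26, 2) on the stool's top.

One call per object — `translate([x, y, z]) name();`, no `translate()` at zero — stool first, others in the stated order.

stool();
translate([26, 2, 402]) stool_2();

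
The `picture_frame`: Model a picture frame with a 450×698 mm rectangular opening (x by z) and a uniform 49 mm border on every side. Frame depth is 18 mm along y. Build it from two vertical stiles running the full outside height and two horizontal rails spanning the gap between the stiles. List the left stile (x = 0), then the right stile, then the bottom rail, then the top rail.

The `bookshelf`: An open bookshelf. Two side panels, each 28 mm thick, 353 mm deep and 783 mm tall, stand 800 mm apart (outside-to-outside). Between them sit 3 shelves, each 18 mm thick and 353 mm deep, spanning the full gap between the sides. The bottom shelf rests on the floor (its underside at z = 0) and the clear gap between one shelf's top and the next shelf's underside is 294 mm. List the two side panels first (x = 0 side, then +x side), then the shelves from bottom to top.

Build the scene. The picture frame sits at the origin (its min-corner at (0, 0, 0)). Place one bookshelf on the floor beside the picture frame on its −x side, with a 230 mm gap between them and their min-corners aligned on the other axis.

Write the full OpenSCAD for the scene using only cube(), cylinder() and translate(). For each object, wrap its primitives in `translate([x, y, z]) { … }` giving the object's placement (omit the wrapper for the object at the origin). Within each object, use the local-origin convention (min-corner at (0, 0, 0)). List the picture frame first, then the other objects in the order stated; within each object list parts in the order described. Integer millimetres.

cube([49, 18, 796]);
translate([499, 0, 0]) cube([49, 18, 796]);
translate([49, 0, 0]) cube([450, 18, 49]);
translate([49, 0, 747]) cube([450, 18, 49]);
translate([-1030, 0, 0]) {
  cube([28, 353, 783]);
  translate([772, 0, 0]) cube([28, 353, 783]);
  translate([28, 0, 0]) cube([744, 353, 18]);
  translate([28, 0, 312]) cube([744, 353, 18]);
  translate([28, 0, 624]) cube([744, 353, 18]);
}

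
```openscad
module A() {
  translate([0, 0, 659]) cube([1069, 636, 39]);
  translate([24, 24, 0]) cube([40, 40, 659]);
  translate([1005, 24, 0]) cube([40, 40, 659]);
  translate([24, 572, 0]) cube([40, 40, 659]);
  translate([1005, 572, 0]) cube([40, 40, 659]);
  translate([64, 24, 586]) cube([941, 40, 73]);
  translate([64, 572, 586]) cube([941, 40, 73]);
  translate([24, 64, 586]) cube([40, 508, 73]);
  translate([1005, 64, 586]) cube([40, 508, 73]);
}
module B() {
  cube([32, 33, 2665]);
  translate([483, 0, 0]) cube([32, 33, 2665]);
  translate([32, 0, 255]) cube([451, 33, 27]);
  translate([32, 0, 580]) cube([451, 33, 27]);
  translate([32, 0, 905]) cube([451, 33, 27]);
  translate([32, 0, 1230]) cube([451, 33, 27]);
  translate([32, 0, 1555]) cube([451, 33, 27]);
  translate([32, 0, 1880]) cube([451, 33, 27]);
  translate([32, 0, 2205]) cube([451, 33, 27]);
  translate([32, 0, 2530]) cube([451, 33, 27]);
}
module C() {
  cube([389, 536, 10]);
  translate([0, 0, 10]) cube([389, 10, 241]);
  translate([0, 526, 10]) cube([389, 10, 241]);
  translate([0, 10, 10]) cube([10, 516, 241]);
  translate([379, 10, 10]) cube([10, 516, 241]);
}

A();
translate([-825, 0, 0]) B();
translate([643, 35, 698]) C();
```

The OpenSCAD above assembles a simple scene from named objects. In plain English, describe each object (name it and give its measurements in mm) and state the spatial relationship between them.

A is a table with a 1069×636 mm rectangular top, 39 mm thick, top surface at z = 698 mm, supported by four 40×40 mm square legs, each inset 24 mm from the nearest pair of top edges, running from the floor. Four apron rails, 40 mm thick and 73 mm tall, run between adjacent legs with their top edges flush with the underside of the top and their outer faces flush with the legs' outer faces.

B is a wooden ladder with two side rails of 32×33 mm section and 2665 mm height, set 515 mm apart overall. Between them run 8 rectangular rungs (33 mm deep, 27 mm thick), front faces flush with the rails' −y face. The bottom of the first rung is 255 mm above the floor and each subsequent rung is 325 mm higher than the one below.

C is an open-topped rectangular box: outside dimensions 389×536×251 mm, with a uniform wall and base thickness of 10 mm. The base is a full 389×536 slab on the floor; four walls sit on top of the base. The front and back walls (the −y and +y sides) span the full width; the two side walls fit between them.

The ladder is on the floor beside the table on its −x side. The open box is on top of the table.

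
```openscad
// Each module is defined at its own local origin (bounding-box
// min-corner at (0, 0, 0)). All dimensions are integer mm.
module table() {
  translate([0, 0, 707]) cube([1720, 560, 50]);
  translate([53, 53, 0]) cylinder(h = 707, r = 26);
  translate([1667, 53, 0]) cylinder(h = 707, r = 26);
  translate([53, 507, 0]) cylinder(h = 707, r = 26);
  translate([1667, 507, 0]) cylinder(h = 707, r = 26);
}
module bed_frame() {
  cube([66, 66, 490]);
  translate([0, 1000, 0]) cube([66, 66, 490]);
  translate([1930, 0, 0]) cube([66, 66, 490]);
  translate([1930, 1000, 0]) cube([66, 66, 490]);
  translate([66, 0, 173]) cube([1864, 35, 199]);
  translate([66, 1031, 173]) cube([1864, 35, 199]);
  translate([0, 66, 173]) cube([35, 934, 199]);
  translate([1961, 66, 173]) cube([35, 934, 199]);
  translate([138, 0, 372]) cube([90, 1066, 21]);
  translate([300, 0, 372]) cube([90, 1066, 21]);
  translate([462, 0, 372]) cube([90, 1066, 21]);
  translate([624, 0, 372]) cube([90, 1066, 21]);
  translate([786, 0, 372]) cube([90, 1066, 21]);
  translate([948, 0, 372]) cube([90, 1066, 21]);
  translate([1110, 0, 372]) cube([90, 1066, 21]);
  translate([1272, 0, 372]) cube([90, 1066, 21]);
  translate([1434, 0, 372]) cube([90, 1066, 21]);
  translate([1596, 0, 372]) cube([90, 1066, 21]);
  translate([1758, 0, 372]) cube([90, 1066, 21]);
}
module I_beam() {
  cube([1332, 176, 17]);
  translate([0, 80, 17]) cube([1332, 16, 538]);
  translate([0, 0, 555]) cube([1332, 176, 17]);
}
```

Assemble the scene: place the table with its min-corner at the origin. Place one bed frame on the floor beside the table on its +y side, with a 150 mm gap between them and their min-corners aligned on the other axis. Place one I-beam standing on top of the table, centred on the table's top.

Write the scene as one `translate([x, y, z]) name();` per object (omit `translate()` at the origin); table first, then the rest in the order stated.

table();
translate([0, 710, 0]) bed_frame();
translate([194, 192, 757]) I_beam();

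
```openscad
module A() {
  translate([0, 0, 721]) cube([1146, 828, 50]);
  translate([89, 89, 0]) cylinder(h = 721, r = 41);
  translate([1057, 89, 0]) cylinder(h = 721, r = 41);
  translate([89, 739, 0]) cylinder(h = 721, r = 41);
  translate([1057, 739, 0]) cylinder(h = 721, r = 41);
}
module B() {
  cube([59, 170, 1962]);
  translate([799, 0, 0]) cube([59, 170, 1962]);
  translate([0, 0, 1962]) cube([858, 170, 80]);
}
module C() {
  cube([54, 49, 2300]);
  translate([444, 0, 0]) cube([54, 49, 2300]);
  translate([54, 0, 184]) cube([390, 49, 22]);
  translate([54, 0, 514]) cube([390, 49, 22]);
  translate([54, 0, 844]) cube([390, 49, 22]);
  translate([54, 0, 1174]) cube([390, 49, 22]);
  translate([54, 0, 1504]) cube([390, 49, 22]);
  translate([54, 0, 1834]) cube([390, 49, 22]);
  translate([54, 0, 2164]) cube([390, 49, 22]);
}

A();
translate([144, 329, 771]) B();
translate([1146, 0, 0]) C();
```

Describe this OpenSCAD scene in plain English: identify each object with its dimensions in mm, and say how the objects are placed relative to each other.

A is a table with a 1146×828 mm rectangular top, 50 mm thick, top surface at z = 771 mm, supported by four round legs of 82 mm diameter, each leg's bounding box inset 48 mm from the nearest pair of top edges, running from the floor.

B is a door frame. The clear opening is 740 mm wide and 1962 mm high. Two 59 mm wide jambs, 170 mm deep, stand either side of the opening from the floor to the top of the opening. A 80 mm thick head sits across the top of both jambs, spanning the full outside width of the frame.

C is a wooden ladder with two side rails of 54×49 mm section and 2300 mm height, set 498 mm apart overall. Between them run 7 rectangular rungs (49 mm deep, 22 mm thick), front faces flush with the rails' −y face. The bottom of the first rung is 184 mm above the floor and each subsequent rung is 330 mm higher than the one below.

The door frame is on top of the table, centred. The ladder is against the table's +x side, with their −y faces flush.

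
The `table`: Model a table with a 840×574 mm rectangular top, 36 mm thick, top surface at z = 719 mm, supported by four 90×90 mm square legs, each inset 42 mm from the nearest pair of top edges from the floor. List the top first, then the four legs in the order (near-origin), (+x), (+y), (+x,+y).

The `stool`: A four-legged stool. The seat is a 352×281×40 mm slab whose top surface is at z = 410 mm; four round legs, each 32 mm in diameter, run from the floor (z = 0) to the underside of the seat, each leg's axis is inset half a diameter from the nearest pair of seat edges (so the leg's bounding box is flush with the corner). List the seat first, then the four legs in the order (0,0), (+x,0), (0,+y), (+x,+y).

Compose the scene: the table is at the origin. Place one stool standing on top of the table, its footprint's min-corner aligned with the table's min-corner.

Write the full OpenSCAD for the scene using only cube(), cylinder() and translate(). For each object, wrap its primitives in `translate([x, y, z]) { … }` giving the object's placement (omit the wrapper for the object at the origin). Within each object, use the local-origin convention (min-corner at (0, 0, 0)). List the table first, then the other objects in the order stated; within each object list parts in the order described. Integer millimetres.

translate([0, 0, 683]) cube([840, 574, 36]);
translate([42, 42, 0]) cube([90, 90, 683]);
translate([708, 42, 0]) cube([90, 90, 683]);
translate([42, 442, 0]) cube([90, 90, 683]);
translate([708, 442, 0]) cube([90, 90, 683]);
translate([0, 0, 719]) {
  translate([0, 0, 370]) cube([352, 281, 40]);
  translate([16, 16, 0]) cylinder(h = 370, r = 16);
  translate([336, 16, 0]) cylinder(h = 370, r = 16);
  translate([16, 265, 0]) cylinder(h = 370, r = 16);
  translate([336, 265, 0]) cylinder(h = 370, r = 16);
}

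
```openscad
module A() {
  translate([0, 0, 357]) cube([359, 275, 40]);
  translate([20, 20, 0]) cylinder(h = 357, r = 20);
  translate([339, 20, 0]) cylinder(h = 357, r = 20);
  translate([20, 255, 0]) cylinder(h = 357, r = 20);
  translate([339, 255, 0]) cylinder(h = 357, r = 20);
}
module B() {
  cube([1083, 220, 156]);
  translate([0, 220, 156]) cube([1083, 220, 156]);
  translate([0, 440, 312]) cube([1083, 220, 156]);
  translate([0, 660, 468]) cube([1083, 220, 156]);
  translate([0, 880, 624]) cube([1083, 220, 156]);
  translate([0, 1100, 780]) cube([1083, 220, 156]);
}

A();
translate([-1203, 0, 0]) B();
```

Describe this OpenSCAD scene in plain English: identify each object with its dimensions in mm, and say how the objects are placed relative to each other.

A is a four-legged stool. The seat is a 359×275×40 mm slab whose top surface is at z = 397 mm; four round legs, each 40 mm in diameter, run from the floor (z = 0) to the underside of the seat, each leg's axis is inset half a diameter from the nearest pair of seat edges (so the leg's bounding box is flush with the corner).

B is a straight staircase of 6 solid steps. Each step is 1083 mm wide (x), 220 mm deep (y, the going) and 156 mm tall (the rise). The first step rests on the floor; each subsequent step sits one going further in +y and one rise higher in +z, directly behind and above the previous step with no overlap.

The staircase is on the floor beside the stool on its −x side.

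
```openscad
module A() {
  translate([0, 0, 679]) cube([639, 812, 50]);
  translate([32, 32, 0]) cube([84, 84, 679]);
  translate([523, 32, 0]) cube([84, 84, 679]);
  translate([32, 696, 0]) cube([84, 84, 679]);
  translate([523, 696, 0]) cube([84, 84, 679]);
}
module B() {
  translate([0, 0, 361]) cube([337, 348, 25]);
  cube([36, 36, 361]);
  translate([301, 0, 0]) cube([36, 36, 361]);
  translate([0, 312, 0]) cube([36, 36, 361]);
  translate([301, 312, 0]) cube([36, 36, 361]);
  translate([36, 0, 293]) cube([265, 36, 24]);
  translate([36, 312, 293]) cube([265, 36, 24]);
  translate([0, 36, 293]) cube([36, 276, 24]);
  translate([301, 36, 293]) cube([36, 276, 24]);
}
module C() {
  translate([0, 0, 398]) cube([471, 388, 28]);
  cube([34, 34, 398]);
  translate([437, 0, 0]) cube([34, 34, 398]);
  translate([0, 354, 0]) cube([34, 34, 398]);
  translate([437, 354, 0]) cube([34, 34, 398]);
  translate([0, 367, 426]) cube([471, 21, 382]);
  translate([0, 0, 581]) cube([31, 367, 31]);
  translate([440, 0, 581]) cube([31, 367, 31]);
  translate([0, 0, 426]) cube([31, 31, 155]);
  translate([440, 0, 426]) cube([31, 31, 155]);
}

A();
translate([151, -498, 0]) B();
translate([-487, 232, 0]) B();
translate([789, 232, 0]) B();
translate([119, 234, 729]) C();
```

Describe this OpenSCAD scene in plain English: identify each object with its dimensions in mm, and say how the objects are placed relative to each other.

A is a table with a 639×812 mm rectangular top, 50 mm thick, top surface at z = 729 mm, supported by four 84×84 mm square legs, each inset 32 mm from the nearest pair of top edges, running from the floor.

B is a four-legged stool. The seat is 337×348 mm, 25 mm thick, top at z = 386 mm. It stands on four square legs, each 36×36 mm in cross-section, from z = 0 to the seat underside, each flush with a corner of the seat. Four stretchers, 36 mm wide and 24 mm tall, connect adjacent legs with their undersides at z = 293 mm, each running between the inner faces of the legs it joins and aligned with the legs' outer faces on the other axis.

C is a chair: 471×388 mm seat, 28 mm thick, top at z = 426 mm, on four 34 mm square corner legs flush with the seat edges. A 21 mm thick backrest slab spans the full seat width, extending 382 mm above the seat top, its back face flush with the seat's +y edge. Two armrests of 31×31 mm section run along each side from the seat's front edge to the front of the backrest, top faces 186 mm above the seat top and outer faces flush with the seat's x-edges; a 31×31 mm post under the front of each armrest stands on the seat at the front corner.

Three stools sit around the table at the −y, −x, +x sides. The chair is on top of the table.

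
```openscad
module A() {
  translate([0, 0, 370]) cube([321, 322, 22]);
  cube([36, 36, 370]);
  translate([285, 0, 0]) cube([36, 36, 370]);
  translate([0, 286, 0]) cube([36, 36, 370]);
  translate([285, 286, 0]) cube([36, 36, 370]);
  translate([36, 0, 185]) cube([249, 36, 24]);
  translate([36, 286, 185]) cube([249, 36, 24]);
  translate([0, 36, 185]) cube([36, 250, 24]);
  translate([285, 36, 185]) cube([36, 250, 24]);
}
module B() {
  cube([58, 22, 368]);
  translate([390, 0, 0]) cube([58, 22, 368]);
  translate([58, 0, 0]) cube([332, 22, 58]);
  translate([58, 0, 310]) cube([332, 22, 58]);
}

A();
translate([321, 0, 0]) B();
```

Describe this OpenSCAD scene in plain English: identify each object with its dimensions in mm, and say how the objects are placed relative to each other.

A is a four-legged stool. The seat is a 321×322×22 mm slab whose top surface is at z = 392 mm; four square legs, each 36×36 mm in cross-section, run from the floor (z = 0) to the underside of the seat, each flush with a corner of the seat. Four stretchers, 36 mm wide and 24 mm tall, connect adjacent legs with their undersides at z = 185 mm, each running between the inner faces of the legs it joins and aligned with the legs' outer faces on the other axis.

B is a rectangular picture frame lying in the x–z plane (depth along y). The opening is 332 mm wide (x) by 252 mm tall (z), surrounded by a border 58 mm wide on all four sides. The frame is 22 mm deep and is made of two full-height vertical stiles with two horizontal rails fitted between them.

The picture frame is against the stool's +x side, with their −y faces flush.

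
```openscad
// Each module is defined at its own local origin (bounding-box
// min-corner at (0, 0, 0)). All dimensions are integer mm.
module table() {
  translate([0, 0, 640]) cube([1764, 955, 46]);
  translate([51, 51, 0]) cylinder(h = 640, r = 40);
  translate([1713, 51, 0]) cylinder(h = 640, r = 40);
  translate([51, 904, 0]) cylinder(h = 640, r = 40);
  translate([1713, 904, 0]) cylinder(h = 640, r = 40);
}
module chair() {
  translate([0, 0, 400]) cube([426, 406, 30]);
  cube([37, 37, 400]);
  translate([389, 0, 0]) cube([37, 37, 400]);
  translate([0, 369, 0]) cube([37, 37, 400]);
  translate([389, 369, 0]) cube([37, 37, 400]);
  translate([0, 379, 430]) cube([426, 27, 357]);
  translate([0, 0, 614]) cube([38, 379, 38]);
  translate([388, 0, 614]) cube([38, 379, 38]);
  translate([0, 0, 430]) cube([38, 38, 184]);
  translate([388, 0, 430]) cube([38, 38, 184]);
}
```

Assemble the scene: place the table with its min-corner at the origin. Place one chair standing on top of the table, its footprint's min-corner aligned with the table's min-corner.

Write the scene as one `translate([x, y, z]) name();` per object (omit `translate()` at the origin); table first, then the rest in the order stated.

table();
translate([0, 0, 686]) chair();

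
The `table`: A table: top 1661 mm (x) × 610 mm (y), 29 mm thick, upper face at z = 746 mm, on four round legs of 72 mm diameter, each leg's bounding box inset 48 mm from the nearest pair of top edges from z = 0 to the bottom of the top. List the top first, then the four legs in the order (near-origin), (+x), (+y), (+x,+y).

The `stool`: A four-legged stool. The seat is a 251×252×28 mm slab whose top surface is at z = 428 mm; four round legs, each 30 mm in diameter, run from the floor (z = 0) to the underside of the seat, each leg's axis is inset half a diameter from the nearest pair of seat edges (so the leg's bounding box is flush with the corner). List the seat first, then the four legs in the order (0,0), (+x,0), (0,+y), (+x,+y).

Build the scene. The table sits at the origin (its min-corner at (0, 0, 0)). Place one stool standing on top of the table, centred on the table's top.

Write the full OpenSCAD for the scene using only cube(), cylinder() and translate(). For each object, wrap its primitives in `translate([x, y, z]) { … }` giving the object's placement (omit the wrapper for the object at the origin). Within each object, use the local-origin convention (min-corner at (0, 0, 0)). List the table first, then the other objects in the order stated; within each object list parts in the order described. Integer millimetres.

translate([0, 0, 717]) cube([1661, 610, 29]);
translate([84, 84, 0]) cylinder(h = 717, r = 36);
translate([1577, 84, 0]) cylinder(h = 717, r = 36);
translate([84, 526, 0]) cylinder(h = 717, r = 36);
translate([1577, 526, 0]) cylinder(h = 717, r = 36);
translate([705, 179, 746]) {
  translate([0, 0, 400]) cube([251, 252, 28]);
  translate([15, 15, 0]) cylinder(h = 400, r = 15);
  translate([236, 15, 0]) cylinder(h = 400, r = 15);
  translate([15, 237, 0]) cylinder(h = 400, r = 15);
  translate([236, 237, 0]) cylinder(h = 400, r = 15);
}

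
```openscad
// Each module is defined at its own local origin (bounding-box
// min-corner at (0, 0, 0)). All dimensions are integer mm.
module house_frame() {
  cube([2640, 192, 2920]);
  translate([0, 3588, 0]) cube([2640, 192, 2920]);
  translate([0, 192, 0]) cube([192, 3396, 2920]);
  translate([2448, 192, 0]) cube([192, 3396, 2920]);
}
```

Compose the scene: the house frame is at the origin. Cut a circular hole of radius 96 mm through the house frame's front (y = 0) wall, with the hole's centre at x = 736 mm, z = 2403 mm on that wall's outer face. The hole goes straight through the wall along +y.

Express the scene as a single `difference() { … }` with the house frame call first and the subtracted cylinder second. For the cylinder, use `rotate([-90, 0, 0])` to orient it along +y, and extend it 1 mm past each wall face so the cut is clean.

difference() {
  house_frame();
  translate([736, -1, 2403]) rotate([-90, 0, 0]) cylinder(h = 194, r = 96);
}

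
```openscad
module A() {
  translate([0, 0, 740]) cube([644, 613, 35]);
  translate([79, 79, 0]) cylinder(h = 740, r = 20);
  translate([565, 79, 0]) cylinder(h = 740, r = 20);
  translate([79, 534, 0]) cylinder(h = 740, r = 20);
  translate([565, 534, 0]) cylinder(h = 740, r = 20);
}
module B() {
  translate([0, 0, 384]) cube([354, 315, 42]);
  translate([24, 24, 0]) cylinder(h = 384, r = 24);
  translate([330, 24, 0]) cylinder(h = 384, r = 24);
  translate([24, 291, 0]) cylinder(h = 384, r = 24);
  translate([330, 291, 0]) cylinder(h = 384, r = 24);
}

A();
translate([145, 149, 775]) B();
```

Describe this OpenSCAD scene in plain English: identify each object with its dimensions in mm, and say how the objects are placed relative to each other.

A is a table with a 644×613 mm rectangular top, 35 mm thick, top surface at z = 775 mm, supported by four round legs of 40 mm diameter, each leg's bounding box inset 59 mm from the nearest pair of top edges, running from the floor.

B is a simple wooden stool: a rectangular seat 354 mm (x) by 315 mm (y), 42 mm thick, top face at z = 426 mm, on four round legs, each 48 mm in diameter. The legs rest on z = 0, each leg's axis is inset half a diameter from the nearest pair of seat edges (so the leg's bounding box is flush with the corner).

The stool is on top of the table, centred.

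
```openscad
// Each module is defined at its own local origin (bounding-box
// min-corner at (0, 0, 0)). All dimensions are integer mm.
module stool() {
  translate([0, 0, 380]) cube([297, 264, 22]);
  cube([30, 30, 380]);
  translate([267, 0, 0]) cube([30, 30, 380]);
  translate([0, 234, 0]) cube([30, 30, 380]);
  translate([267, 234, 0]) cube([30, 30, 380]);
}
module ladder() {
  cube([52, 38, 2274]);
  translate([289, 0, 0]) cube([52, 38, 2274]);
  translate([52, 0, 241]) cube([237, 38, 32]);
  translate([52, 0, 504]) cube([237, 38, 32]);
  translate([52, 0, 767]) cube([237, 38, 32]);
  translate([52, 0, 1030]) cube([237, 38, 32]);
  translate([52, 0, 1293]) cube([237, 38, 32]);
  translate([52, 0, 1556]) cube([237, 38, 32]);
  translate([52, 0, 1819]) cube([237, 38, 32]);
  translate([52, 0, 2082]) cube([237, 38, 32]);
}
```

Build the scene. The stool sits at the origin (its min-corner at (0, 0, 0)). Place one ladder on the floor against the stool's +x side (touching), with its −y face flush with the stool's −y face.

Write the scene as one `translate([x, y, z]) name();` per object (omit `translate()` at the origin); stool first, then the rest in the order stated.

stool();
translate([297, 0, 0]) ladder();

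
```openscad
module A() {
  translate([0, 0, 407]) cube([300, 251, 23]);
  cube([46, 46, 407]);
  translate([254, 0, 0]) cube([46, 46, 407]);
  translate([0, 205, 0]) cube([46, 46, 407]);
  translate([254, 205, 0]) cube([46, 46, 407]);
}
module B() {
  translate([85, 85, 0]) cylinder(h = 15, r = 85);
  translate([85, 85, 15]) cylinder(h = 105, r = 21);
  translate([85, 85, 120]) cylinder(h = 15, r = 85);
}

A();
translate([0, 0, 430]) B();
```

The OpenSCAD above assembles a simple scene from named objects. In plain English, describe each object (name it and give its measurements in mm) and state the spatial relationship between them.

A is a four-legged stool. The seat is 300×251 mm, 23 mm thick, top at z = 430 mm. It stands on four square legs, each 46×46 mm in cross-section, from z = 0 to the seat underside, each flush with a corner of the seat.

B is a spool: two coaxial disc flanges of radius 85 mm and thickness 15 mm, joined by a core cylinder of radius 21 mm and height 105 mm. The lower flange rests on z = 0 and the three cylinders share a vertical axis.

The spool is on top of the stool.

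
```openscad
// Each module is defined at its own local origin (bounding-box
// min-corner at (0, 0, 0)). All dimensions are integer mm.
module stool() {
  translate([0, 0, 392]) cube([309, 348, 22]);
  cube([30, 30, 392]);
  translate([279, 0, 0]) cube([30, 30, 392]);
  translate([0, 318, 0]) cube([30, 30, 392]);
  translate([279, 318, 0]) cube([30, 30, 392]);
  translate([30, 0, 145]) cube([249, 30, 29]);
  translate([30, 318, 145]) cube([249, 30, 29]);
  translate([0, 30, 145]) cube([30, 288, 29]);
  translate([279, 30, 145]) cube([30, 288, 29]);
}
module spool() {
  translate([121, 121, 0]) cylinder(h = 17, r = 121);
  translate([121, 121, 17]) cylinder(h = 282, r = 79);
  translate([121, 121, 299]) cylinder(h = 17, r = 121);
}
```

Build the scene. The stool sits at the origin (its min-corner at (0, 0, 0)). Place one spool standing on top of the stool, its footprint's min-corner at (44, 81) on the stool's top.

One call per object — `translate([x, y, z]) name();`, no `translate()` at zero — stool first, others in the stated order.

stool();
translate([44, 81, 414]) spool();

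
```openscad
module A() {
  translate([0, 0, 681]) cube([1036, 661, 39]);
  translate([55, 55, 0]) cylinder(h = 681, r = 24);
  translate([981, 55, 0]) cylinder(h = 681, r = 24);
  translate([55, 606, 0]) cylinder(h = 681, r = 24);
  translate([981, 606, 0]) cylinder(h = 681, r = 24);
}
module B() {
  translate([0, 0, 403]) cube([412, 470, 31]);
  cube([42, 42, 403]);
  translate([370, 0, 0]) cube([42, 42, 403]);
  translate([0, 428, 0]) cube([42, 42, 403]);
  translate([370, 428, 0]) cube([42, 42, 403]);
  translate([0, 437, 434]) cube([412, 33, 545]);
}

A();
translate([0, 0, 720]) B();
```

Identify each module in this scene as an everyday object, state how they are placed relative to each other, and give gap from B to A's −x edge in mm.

The chair's min-x is at 0; the table's min-x is 0; gap = 0 mm.

A is a table. B is a chair. The chair is on top of the table. The gap from the chair to the table's −x edge is 0 mm.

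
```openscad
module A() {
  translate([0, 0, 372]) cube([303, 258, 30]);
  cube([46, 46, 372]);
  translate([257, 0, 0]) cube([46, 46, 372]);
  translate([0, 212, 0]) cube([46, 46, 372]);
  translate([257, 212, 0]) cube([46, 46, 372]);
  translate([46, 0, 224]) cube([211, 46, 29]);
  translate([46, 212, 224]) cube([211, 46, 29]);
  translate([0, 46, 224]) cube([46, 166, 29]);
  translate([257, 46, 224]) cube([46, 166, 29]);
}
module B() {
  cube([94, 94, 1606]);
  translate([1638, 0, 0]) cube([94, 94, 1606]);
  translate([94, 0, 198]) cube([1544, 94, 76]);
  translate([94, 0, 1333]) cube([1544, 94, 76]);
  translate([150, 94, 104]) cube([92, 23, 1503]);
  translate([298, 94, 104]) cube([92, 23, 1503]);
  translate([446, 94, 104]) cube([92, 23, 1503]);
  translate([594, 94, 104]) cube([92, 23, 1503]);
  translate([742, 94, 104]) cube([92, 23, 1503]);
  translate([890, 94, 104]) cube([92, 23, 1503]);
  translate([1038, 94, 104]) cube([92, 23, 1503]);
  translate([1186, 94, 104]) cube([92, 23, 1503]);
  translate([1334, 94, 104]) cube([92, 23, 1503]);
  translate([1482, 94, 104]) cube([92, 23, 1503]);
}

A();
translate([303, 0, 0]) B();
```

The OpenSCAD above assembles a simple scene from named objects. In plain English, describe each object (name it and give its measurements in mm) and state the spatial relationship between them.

A is a simple wooden stool: a rectangular seat 303 mm (x) by 258 mm (y), 30 mm thick, top face at z = 402 mm, on four square legs, each 46×46 mm in cross-section. The legs rest on z = 0, each flush with a corner of the seat. Four stretchers, 46 mm wide and 29 mm tall, connect adjacent legs with their undersides at z = 224 mm, each running between the inner faces of the legs it joins and aligned with the legs' outer faces on the other axis.

B is a fence section. Two 94×94 mm posts, 1606 mm tall, stand on the floor with a clear span of 1544 mm between their inner faces. Two horizontal rails of 94×76 mm section span the gap between the posts with their undersides at z = 198 mm and z = 1333 mm, flush with the posts' −y face. 10 pickets, each 92 mm wide, 23 mm thick and 1503 mm tall, are fixed to the +y face of the rails with their bottoms at z = 104 mm, evenly spaced across the span with equal gaps (rounded down to the nearest mm) at the −x end and between each pair — any rounding remainder accumulates at the +x end.

The fence section is against the stool's +x side, with their −y faces flush.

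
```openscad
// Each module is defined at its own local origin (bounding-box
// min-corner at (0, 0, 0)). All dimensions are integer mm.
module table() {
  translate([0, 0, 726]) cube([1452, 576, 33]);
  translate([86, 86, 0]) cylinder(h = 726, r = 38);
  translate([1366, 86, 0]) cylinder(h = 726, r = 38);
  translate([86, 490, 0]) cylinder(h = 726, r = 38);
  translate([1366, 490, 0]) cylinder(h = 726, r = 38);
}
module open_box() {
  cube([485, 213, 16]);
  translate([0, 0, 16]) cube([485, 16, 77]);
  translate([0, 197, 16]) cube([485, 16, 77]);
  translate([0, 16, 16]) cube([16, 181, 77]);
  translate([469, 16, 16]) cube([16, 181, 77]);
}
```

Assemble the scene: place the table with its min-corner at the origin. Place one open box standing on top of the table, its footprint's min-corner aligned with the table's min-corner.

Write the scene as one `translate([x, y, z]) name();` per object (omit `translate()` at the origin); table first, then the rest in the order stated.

table();
translate([0, 0, 759]) open_box();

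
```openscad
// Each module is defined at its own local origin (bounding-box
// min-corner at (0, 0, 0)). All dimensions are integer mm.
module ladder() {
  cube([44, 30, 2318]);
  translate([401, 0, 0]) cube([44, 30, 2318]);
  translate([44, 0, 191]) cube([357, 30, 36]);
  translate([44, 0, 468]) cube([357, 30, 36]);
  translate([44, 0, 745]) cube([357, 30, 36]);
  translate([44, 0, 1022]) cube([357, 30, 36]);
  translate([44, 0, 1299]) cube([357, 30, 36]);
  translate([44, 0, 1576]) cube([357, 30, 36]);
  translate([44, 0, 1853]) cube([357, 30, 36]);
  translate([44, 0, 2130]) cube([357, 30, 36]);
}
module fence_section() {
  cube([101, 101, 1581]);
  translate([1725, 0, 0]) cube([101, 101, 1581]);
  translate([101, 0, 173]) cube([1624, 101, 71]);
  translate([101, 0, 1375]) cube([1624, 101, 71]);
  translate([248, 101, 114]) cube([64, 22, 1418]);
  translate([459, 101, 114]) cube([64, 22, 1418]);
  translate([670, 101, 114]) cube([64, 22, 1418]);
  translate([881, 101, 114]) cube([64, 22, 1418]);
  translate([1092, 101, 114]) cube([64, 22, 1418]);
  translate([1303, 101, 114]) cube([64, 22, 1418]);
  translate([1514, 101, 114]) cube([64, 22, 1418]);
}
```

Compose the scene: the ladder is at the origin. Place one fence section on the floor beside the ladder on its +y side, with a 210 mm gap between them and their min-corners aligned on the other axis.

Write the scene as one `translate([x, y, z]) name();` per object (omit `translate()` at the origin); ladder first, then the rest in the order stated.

ladder();
translate([0, 240, 0]) fence_section();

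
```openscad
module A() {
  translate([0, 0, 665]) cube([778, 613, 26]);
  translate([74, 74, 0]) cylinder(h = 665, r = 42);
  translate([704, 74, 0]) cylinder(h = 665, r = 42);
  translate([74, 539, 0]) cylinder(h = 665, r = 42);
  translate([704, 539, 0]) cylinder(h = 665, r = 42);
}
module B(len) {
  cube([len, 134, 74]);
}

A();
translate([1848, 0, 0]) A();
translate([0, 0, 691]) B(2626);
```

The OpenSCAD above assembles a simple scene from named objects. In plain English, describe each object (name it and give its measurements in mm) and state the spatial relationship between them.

A is a table with a 778×613 mm rectangular top, 26 mm thick, top surface at z = 691 mm, supported by four round legs of 84 mm diameter, each leg's bounding box inset 32 mm from the nearest pair of top edges, running from the floor.

B is a rectangular beam 2626 mm long (x), 134 mm deep (y), 74 mm thick (z).

The beam spans the tops of two tables placed 1070 mm apart, resting at z = 691 mm.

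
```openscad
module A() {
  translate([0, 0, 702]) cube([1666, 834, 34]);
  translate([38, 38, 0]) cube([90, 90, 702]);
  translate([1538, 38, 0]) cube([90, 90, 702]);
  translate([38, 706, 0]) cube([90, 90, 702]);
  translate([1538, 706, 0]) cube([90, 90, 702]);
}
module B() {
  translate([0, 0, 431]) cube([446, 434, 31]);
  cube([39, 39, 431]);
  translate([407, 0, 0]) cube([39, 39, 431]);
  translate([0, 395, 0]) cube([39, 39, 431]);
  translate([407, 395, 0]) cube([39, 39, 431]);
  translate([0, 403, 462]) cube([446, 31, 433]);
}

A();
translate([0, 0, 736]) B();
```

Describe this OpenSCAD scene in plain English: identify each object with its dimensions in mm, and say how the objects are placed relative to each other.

A is a rectangular dining table. The top is 1666×834×34 mm with its upper surface at z = 736 mm. It stands on four 90×90 mm square legs, each inset 38 mm from the nearest pair of top edges, running from the floor to the underside of the top.

B is a chair: 446×434 mm seat, 31 mm thick, top at z = 462 mm, on four 39 mm square corner legs flush with the seat edges. A 31 mm thick backrest slab spans the full seat width, extending 433 mm above the seat top, its back face flush with the seat's +y edge.

The chair is on top of the table.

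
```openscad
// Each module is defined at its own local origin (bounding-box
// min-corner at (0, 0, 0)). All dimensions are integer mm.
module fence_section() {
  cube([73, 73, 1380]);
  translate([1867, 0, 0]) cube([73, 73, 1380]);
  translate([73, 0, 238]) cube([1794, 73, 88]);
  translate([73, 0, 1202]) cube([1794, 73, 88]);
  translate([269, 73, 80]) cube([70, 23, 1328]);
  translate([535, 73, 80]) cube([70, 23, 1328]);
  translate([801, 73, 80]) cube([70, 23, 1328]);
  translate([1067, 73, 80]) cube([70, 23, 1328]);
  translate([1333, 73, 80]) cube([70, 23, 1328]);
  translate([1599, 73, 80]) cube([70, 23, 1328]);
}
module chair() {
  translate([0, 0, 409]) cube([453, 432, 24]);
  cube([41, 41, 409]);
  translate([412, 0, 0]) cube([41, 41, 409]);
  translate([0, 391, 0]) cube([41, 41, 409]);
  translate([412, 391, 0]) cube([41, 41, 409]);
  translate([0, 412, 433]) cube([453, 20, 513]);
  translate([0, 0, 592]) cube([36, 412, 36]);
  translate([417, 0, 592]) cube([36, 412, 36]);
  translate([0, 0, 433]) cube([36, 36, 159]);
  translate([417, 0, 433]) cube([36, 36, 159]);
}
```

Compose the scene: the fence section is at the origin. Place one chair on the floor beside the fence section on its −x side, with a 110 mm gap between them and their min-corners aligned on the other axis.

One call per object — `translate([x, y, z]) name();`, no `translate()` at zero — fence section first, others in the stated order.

fence_section();
translate([-563, 0, 0]) chair();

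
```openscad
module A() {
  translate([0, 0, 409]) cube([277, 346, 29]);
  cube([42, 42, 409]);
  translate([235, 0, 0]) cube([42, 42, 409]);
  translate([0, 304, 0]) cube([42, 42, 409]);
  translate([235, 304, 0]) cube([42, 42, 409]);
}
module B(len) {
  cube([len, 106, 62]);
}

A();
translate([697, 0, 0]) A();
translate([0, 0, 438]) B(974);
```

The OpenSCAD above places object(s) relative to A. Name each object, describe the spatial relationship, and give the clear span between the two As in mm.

A is a stool. B is a beam. A beam spans the tops of two stools. The clear span between the two stools is 420 mm.

Second stool starts at x = 697; first ends at x = 277; clear span = 697 − 277 = 420 mm.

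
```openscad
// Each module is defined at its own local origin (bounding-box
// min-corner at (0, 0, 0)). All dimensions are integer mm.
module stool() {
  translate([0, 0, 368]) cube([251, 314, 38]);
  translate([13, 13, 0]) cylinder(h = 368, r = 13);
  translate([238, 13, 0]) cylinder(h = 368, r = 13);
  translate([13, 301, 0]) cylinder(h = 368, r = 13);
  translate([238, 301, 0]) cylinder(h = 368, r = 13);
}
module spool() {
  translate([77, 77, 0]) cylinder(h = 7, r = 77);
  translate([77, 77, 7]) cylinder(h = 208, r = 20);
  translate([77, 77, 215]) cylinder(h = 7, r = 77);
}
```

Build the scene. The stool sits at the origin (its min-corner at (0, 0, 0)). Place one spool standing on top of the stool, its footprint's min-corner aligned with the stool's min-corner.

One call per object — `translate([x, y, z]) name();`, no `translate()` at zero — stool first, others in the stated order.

stool();
translate([0, 0, 406]) spool();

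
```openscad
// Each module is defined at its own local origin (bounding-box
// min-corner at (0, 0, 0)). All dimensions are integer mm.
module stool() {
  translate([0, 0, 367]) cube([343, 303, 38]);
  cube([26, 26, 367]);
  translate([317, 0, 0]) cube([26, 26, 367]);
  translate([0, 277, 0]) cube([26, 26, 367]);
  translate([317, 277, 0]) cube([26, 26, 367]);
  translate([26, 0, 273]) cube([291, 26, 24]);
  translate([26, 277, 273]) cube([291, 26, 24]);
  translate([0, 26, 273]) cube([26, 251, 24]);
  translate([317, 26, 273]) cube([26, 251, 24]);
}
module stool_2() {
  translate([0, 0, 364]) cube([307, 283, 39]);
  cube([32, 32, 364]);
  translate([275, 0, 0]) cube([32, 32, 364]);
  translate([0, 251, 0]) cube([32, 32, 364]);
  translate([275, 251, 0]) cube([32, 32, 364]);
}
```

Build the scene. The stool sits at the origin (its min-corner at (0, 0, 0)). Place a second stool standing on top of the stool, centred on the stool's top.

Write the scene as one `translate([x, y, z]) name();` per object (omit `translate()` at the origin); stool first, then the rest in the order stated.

stool();
translate([18, 10, 405]) stool_2();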